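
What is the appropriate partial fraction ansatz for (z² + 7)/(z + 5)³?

Repeated linear factor (power 3): P/(z + 5) + Q/(z + 5)² + R/(z + 5)³


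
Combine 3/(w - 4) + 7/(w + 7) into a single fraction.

Common denominator (w - 4)(w + 7). Numerator: 3(w + 7) + 7(w - 4) = (3w + 21) + (7w - 28) = 10w - 7
Result: (10w - 7)/[(w - 4)(w + 7)]


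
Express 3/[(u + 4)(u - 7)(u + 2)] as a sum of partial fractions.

Using cover-up method: α = 3/22, β = 1/33, γ = -1/6
Result: (3/22)/(u + 4) + (1/33)/(u - 7) - (1/6)/(u + 2)


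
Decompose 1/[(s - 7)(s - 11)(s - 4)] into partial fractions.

Using cover-up method: α = -1/12, β = 1/28, γ = 1/21
Result: (-1/12)/(s - 7) + (1/28)/(s - 11) + (1/21)/(s - 4)


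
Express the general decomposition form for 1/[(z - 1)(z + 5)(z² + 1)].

Two linear + quadratic: α/(z - 1) + β/(z + 5) + (γz + δ)/(z² + 1)


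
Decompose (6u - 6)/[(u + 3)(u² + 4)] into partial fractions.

At u=-3: P = (6·(-3) - 6)/((-3)² + 4) = -24/13. Q = -P = 24/13, R = 6 - (-3)·P = 6/13
Result: (-24/13)/(u + 3) + ((24/13)u + 6/13)/(u² + 4)


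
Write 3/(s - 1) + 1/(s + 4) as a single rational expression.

Common denominator (s - 1)(s + 4). Numerator: 3(s + 4) + 1(s - 1) = (3s + 12) + (s - 1) = 4s + 11
Result: (4s + 11)/[(s - 1)(s + 4)]


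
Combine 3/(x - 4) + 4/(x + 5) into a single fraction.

Common denominator (x - 4)(x + 5). Numerator: 3(x + 5) + 4(x - 4) = (3x + 15) + (4x - 16) = 7x - 1
Result: (7x - 1)/[(x - 4)(x + 5)]


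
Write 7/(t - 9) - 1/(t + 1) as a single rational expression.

Common denominator (t - 9)(t + 1). Numerator: 7(t + 1) - 1(t - 9) = (7t + 7) - (t - 9) = 6t + 16
Result: (6t + 16)/[(t - 9)(t + 1)]


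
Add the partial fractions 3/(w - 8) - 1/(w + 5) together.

Common denominator (w - 8)(w + 5). Numerator: 3(w + 5) - 1(w - 8) = (3w + 15) - (w - 8) = 2w + 23
Result: (2w + 23)/[(w - 8)(w + 5)]


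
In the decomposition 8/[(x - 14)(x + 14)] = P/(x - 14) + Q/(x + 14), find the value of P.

Cover-up at x = 14: P = 8/(14 + 14) = 8/28 = 2/7


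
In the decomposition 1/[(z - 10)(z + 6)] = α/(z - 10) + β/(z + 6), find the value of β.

Cover-up at z = -6: β = 1/(-6 - 10) = -1/16


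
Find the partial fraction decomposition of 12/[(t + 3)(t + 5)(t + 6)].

Using cover-up method: A = 2, B = -6, C = 4
Result: 2/(t + 3) - 6/(t + 5) + 4/(t + 6)


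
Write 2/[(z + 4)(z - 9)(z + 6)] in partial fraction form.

Using cover-up method: α = -1/13, β = 2/195, γ = 1/15
Result: (-1/13)/(z + 4) + (2/195)/(z - 9) + (1/15)/(z + 6)


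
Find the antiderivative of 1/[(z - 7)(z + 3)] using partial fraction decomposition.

Decompose: 1/[(z - 7)(z + 3)] = (1/10)/(z - 7) - (1/10)/(z + 3). Integrate each term: (1/10) ln|(z - 7)| - (1/10) ln|(z + 3)| + C


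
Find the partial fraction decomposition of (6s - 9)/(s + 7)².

(6s - 9) = A(s + 7) + B. At s = -7: B = 6·(-7) - 9 = -51. Coeff of s: A = 6
Result: 6/(s + 7) - 51/(s + 7)²


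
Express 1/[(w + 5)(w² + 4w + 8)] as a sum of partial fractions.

Cover-up at w = -5: α = 1/((-5)² + 4·(-5) + 8) = 1/13. Then β = -α = -1/13, γ = -α·(4 - 5) = 1/13
Result: (1/13)/(w + 5) - ((1/13)w - 1/13)/(w² + 4w + 8)


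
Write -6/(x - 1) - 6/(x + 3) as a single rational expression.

Common denominator (x - 1)(x + 3). Numerator: -6(x + 3) - 6(x - 1) = (-6x - 18) - (6x - 6) = -12x - 12
Result: (-12x - 12)/[(x - 1)(x + 3)]


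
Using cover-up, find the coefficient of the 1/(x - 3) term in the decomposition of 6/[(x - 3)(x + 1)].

Cover (x - 3), set x=3: 6/((x + 1) at x=3) = 6/(4) = 3/2


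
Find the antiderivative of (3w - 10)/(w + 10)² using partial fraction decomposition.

Decompose: α = 3, β = 3·(-10) - 10 = -40, so (3w - 10)/(w + 10)² = 3/(w + 10) - 40/(w + 10)². Integrate: ∫ α/(w + 10) dw = 3 ln|(w + 10)|; ∫ β/(w + 10)² dw = 40/(w + 10). Sum: 3 ln|(w + 10)| + 40/(w + 10) + C


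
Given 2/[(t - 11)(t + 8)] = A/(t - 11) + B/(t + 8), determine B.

Cover-up at t = -8: B = 2/(-8 - 11) = -2/19


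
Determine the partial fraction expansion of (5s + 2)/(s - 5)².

(5s + 2) = P(s - 5) + Q. At s = 5: Q = 5·5 + 2 = 27. Coeff of s: P = 5
Result: 5/(s - 5) + 27/(s - 5)²


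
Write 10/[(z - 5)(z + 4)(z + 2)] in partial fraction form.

Using cover-up method: P = 10/63, Q = 5/9, R = -5/7
Result: (10/63)/(z - 5) + (5/9)/(z + 4) - (5/7)/(z + 2)


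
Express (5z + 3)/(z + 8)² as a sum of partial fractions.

(5z + 3) = P(z + 8) + Q. At z = -8: Q = 5·(-8) + 3 = -37. Coeff of z: P = 5
Result: 5/(z + 8) - 37/(z + 8)²


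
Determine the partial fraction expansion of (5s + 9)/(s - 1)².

(5s + 9) = α(s - 1) + β. At s = 1: β = 5·1 + 9 = 14. Coeff of s: α = 5
Result: 5/(s - 1) + 14/(s - 1)²


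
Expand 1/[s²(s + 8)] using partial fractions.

Cover-up at s=-8: C = 1/(-8 - 0)² = 1/64. Cover-up at s=0: B = 1/(0 + 8) = 1/8. Comparing s² coeff: A = -C = -1/64
Result: (-1/64)/s + (1/8)/s² + (1/64)/(s + 8)


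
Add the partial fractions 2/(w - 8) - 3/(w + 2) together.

Common denominator (w - 8)(w + 2). Numerator: 2(w + 2) - 3(w - 8) = (2w + 4) - (3w - 24) = -w + 28
Result: (-w + 28)/[(w - 8)(w + 2)]


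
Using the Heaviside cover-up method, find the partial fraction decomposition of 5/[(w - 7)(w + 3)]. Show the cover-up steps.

Cover (w - 7): set w=7, get A = 5/(7 + 3) = 1/2. Cover (w + 3): set w=-3, get B = 5/(-3 - 7) = -1/2.
Result: (1/2)/(w - 7) - (1/2)/(w + 3)


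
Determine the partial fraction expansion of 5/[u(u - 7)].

5/u(u - 7) = P/u + Q/(u - 7). P = 5/(0 - 7) = -5/7, Q = 5/(7 - 0) = 5/7
Result: (-5/7)/u + (5/7)/(u - 7)


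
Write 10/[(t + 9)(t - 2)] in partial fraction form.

10/(t + 9)(t - 2) = P/(t + 9) + Q/(t - 2). P = 10/(-9 - 2) = -10/11, Q = 10/(2 + 9) = 10/11
Result: (-10/11)/(t + 9) + (10/11)/(t - 2)


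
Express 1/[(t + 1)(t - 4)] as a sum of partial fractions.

1/(t + 1)(t - 4) = α/(t + 1) + β/(t - 4). α = 1/(-1 - 4) = -1/5, β = 1/(4 + 1) = 1/5
Result: (-1/5)/(t + 1) + (1/5)/(t - 4)


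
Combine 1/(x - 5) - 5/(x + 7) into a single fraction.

Common denominator (x - 5)(x + 7). Numerator: 1(x + 7) - 5(x - 5) = (x + 7) - (5x - 25) = -4x + 32
Result: (-4x + 32)/[(x - 5)(x + 7)]


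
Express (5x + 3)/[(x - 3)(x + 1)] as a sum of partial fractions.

At x=3: α = (5·3 + 3)/(3 + 1) = 9/2. At x=-1: β = (5·(-1) + 3)/(-1 - 3) = 1/2
Result: (9/2)/(x - 3) + (1/2)/(x + 1)


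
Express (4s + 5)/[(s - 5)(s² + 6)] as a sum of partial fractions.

At s=5: α = (4·5 + 5)/(5² + 6) = 25/31. β = -α = -25/31, γ = 4 - 5·α = -1/31
Result: (25/31)/(s - 5) - ((25/31)s + 1/31)/(s² + 6)


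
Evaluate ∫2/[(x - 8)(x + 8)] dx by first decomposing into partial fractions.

Decompose: 2/[(x - 8)(x + 8)] = (1/8)/(x - 8) - (1/8)/(x + 8). Integrate each term: (1/8) ln|(x - 8)| - (1/8) ln|(x + 8)| + C


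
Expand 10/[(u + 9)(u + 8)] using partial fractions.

10/(u + 9)(u + 8) = P/(u + 9) + Q/(u + 8). P = 10/(-9 + 8) = -10, Q = 10/(-8 + 9) = 10
Result: -10/(u + 9) + 10/(u + 8)


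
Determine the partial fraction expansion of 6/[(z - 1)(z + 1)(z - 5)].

Using cover-up method: P = -3/4, Q = 1/2, R = 1/4
Result: (-3/4)/(z - 1) + (1/2)/(z + 1) + (1/4)/(z - 5)


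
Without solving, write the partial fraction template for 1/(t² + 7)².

Repeated quadratic factor: (Pt + Q)/(t² + 7) + (Rt + S)/(t² + 7)²


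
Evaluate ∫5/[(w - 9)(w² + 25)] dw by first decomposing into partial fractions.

Cover-up at w=9: A = 5/(9²+25) = 5/106. Coeff matching: B = -5/106, C = -45/106. Decomposition: (5/106)/(w - 9) - ((5/106)w + 45/106)/(w² + 25). Integrate: linear → ln, quadratic → (1/2)ln + arctan: (5/106) ln|(w - 9)| - (5/212) ln(w² + 25) - (9/106) arctan(w/5) + C


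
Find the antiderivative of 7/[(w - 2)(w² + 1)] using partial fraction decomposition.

Cover-up at w=2: A = 7/(2²+1) = 7/5. Coeff matching: B = -7/5, C = -14/5. Decomposition: (7/5)/(w - 2) - ((7/5)w + 14/5)/(w² + 1). Integrate: linear → ln, quadratic → (1/2)ln + arctan: (7/5) ln|(w - 2)| - (7/10) ln(w² + 1) - (14/5) arctan(w) + C


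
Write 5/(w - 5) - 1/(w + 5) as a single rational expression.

Common denominator (w - 5)(w + 5). Numerator: 5(w + 5) - 1(w - 5) = (5w + 25) - (w - 5) = 4w + 30
Result: (4w + 30)/[(w - 5)(w + 5)]


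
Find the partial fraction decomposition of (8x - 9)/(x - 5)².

(8x - 9) = A(x - 5) + B. At x = 5: B = 8·5 - 9 = 31. Coeff of x: A = 8
Result: 8/(x - 5) + 31/(x - 5)²


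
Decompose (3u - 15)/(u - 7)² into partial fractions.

(3u - 15) = P(u - 7) + Q. At u = 7: Q = 3·7 - 15 = 6. Coeff of u: P = 3
Result: 3/(u - 7) + 6/(u - 7)²


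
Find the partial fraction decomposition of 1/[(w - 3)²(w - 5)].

Cover-up at w=5: R = 1/(5 - 3)² = 1/4. Cover-up at w=3: Q = 1/(3 - 5) = -1/2. Comparing w² coeff: P = -R = -1/4
Result: (-1/4)/(w - 3) - (1/2)/(w - 3)² + (1/4)/(w - 5)


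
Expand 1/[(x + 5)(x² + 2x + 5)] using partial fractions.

Cover-up at x = -5: α = 1/((-5)² + 2·(-5) + 5) = 1/20. Then β = -α = -1/20, γ = -α·(2 - 5) = 3/20
Result: (1/20)/(x + 5) - ((1/20)x - 3/20)/(x² + 2x + 5)


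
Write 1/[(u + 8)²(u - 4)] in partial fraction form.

Cover-up at u=4: γ = 1/(4 + 8)² = 1/144. Cover-up at u=-8: β = 1/(-8 - 4) = -1/12. Comparing u² coeff: α = -γ = -1/144
Result: (-1/144)/(u + 8) - (1/12)/(u + 8)² + (1/144)/(u - 4)


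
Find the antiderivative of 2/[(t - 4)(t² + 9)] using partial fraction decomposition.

Cover-up at t=4: A = 2/(4²+9) = 2/25. Coeff matching: B = -2/25, C = -8/25. Decomposition: (2/25)/(t - 4) - ((2/25)t + 8/25)/(t² + 9). Integrate: linear → ln, quadratic → (1/2)ln + arctan: (2/25) ln|(t - 4)| - (1/25) ln(t² + 9) - (8/75) arctan(t/3) + C


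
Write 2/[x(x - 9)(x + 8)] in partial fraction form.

Using cover-up method: α = -1/36, β = 2/153, γ = 1/68
Result: (-1/36)/x + (2/153)/(x - 9) + (1/68)/(x + 8)


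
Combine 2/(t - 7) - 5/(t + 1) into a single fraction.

Common denominator (t - 7)(t + 1). Numerator: 2(t + 1) - 5(t - 7) = (2t + 2) - (5t - 35) = -3t + 37
Result: (-3t + 37)/[(t - 7)(t + 1)]


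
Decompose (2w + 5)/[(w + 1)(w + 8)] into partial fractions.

At w=-1: α = (2·(-1) + 5)/(-1 + 8) = 3/7. At w=-8: β = (2·(-8) + 5)/(-8 + 1) = 11/7
Result: (3/7)/(w + 1) + (11/7)/(w + 8)


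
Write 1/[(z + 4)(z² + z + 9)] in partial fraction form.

Cover-up at z = -4: A = 1/((-4)² + 1·(-4) + 9) = 1/21. Then B = -A = -1/21, C = -A·(1 - 4) = 1/7
Result: (1/21)/(z + 4) - ((1/21)z - 1/7)/(z² + z + 9)


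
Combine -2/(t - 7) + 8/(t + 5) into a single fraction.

Common denominator (t - 7)(t + 5). Numerator: -2(t + 5) + 8(t - 7) = (-2t - 10) + (8t - 56) = 6t - 66
Result: (6t - 66)/[(t - 7)(t + 5)]


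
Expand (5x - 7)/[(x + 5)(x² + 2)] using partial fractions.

At x=-5: α = (5·(-5) - 7)/((-5)² + 2) = -32/27. β = -α = 32/27, γ = 5 - (-5)·α = -25/27
Result: (-32/27)/(x + 5) + ((32/27)x - 25/27)/(x² + 2)


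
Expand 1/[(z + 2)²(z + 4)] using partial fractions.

Cover-up at z=-4: R = 1/(-4 + 2)² = 1/4. Cover-up at z=-2: Q = 1/(-2 + 4) = 1/2. Comparing z² coeff: P = -R = -1/4
Result: (-1/4)/(z + 2) + (1/2)/(z + 2)² + (1/4)/(z + 4)


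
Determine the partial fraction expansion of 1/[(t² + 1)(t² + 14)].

Coefficient matching gives α = γ = 0, β = 1/(14-1) = 1/13, δ = -β = -1/13
Result: (1/13)/(t² + 1) - (1/13)/(t² + 14)


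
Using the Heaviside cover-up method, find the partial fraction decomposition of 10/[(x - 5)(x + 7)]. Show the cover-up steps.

Cover (x - 5): set x=5, get P = 10/(5 + 7) = 5/6. Cover (x + 7): set x=-7, get Q = 10/(-7 - 5) = -5/6.
Result: (5/6)/(x - 5) - (5/6)/(x + 7)


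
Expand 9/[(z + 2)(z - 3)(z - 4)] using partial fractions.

Using cover-up method: α = 3/10, β = -9/5, γ = 3/2
Result: (3/10)/(z + 2) - (9/5)/(z - 3) + (3/2)/(z - 4)


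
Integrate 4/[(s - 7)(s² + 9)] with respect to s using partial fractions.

Cover-up at s=7: P = 4/(7²+9) = 2/29. Coeff matching: Q = -2/29, R = -14/29. Decomposition: (2/29)/(s - 7) - ((2/29)s + 14/29)/(s² + 9). Integrate: linear → ln, quadratic → (1/2)ln + arctan: (2/29) ln|(s - 7)| - (1/29) ln(s² + 9) - (14/87) arctan(s/3) + C


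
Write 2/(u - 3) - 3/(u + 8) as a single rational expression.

Common denominator (u - 3)(u + 8). Numerator: 2(u + 8) - 3(u - 3) = (2u + 16) - (3u - 9) = -u + 25
Result: (-u + 25)/[(u - 3)(u + 8)]


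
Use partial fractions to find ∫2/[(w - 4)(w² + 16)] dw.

Cover-up at w=4: P = 2/(4²+16) = 1/16. Coeff matching: Q = -1/16, R = -1/4. Decomposition: (1/16)/(w - 4) - ((1/16)w + 1/4)/(w² + 16). Integrate: linear → ln, quadratic → (1/2)ln + arctan: (1/16) ln|(w - 4)| - (1/32) ln(w² + 16) - (1/16) arctan(w/4) + C


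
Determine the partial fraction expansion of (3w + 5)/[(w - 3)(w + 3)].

At w=3: A = (3·3 + 5)/(3 + 3) = 7/3. At w=-3: B = (3·(-3) + 5)/(-3 - 3) = 2/3
Result: (7/3)/(w - 3) + (2/3)/(w + 3)


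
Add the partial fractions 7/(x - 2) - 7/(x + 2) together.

Common denominator (x - 2)(x + 2). Numerator: 7(x + 2) - 7(x - 2) = (7x + 14) - (7x - 14) = 28
Result: (28)/[(x - 2)(x + 2)]


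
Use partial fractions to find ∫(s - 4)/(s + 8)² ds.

Decompose: P = 1, Q = 1·(-8) - 4 = -12, so (s - 4)/(s + 8)² = 1/(s + 8) - 12/(s + 8)². Integrate: ∫ P/(s + 8) ds = ln|(s + 8)|; ∫ Q/(s + 8)² ds = 12/(s + 8). Sum: ln|(s + 8)| + 12/(s + 8) + C


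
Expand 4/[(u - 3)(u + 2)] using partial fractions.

4/(u - 3)(u + 2) = α/(u - 3) + β/(u + 2). α = 4/(3 + 2) = 4/5, β = 4/(-2 - 3) = -4/5
Result: (4/5)/(u - 3) - (4/5)/(u + 2)


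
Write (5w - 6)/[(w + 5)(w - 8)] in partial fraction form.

At w=-5: α = (5·(-5) - 6)/(-5 - 8) = 31/13. At w=8: β = (5·8 - 6)/(8 + 5) = 34/13
Result: (31/13)/(w + 5) + (34/13)/(w - 8)


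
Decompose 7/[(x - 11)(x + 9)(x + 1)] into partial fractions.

Using cover-up method: α = 7/240, β = 7/160, γ = -7/96
Result: (7/240)/(x - 11) + (7/160)/(x + 9) - (7/96)/(x + 1)


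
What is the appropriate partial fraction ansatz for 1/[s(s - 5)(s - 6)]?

Three distinct linear factors: P/s + Q/(s - 5) + R/(s - 6)


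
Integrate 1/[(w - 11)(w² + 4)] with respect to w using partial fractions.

Cover-up at w=11: P = 1/(11²+4) = 1/125. Coeff matching: Q = -1/125, R = -11/125. Decomposition: (1/125)/(w - 11) - ((1/125)w + 11/125)/(w² + 4). Integrate: linear → ln, quadratic → (1/2)ln + arctan: (1/125) ln|(w - 11)| - (1/250) ln(w² + 4) - (11/250) arctan(w/2) + C


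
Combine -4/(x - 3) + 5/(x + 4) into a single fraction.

Common denominator (x - 3)(x + 4). Numerator: -4(x + 4) + 5(x - 3) = (-4x - 16) + (5x - 15) = x - 31
Result: (x - 31)/[(x - 3)(x + 4)]


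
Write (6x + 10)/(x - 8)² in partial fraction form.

(6x + 10) = A(x - 8) + B. At x = 8: B = 6·8 + 10 = 58. Coeff of x: A = 6
Result: 6/(x - 8) + 58/(x - 8)²


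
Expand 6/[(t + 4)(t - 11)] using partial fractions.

6/(t + 4)(t - 11) = A/(t + 4) + B/(t - 11). A = 6/(-4 - 11) = -2/5, B = 6/(11 + 4) = 2/5
Result: (-2/5)/(t + 4) + (2/5)/(t - 11)


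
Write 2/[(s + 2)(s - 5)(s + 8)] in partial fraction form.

Using cover-up method: A = -1/21, B = 2/91, C = 1/39
Result: (-1/21)/(s + 2) + (2/91)/(s - 5) + (1/39)/(s + 8)


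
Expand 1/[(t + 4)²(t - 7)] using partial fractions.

Cover-up at t=7: R = 1/(7 + 4)² = 1/121. Cover-up at t=-4: Q = 1/(-4 - 7) = -1/11. Comparing t² coeff: P = -R = -1/121
Result: (-1/121)/(t + 4) - (1/11)/(t + 4)² + (1/121)/(t - 7)


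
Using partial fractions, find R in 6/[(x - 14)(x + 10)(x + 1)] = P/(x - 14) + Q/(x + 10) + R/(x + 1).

Cover-up at x = -1: R = 6/[(-1 - 14)(-1 + 10)] = 6/[(-15)(9)] = -6/135 = -2/45


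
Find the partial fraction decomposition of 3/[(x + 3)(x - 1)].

3/(x + 3)(x - 1) = α/(x + 3) + β/(x - 1). α = 3/(-3 - 1) = -3/4, β = 3/(1 + 3) = 3/4
Result: (-3/4)/(x + 3) + (3/4)/(x - 1)


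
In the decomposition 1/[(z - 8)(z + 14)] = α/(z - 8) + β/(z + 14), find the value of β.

Cover-up at z = -14: β = 1/(-14 - 8) = -1/22


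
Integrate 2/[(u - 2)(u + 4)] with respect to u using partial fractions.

Decompose: 2/[(u - 2)(u + 4)] = (1/3)/(u - 2) - (1/3)/(u + 4). Integrate each term: (1/3) ln|(u - 2)| - (1/3) ln|(u + 4)| + C


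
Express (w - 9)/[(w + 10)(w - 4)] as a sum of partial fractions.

At w=-10: A = (1·(-10) - 9)/(-10 - 4) = 19/14. At w=4: B = (1·4 - 9)/(4 + 10) = -5/14
Result: (19/14)/(w + 10) - (5/14)/(w - 4)


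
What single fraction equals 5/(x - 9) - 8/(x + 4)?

Common denominator (x - 9)(x + 4). Numerator: 5(x + 4) - 8(x - 9) = (5x + 20) - (8x - 72) = -3x + 92
Result: (-3x + 92)/[(x - 9)(x + 4)]


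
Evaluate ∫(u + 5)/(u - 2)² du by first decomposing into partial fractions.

Decompose: α = 1, β = 1·2 + 5 = 7, so (u + 5)/(u - 2)² = 1/(u - 2) + 7/(u - 2)². Integrate: ∫ α/(u - 2) du = ln|(u - 2)|; ∫ β/(u - 2)² du = -7/(u - 2). Sum: ln|(u - 2)| - 7/(u - 2) + C


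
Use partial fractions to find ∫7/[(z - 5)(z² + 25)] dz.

Cover-up at z=5: α = 7/(5²+25) = 7/50. Coeff matching: β = -7/50, γ = -7/10. Decomposition: (7/50)/(z - 5) - ((7/50)z + 7/10)/(z² + 25). Integrate: linear → ln, quadratic → (1/2)ln + arctan: (7/50) ln|(z - 5)| - (7/100) ln(z² + 25) - (7/50) arctan(z/5) + C


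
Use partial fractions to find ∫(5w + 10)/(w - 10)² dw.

Decompose: A = 5, B = 5·10 + 10 = 60, so (5w + 10)/(w - 10)² = 5/(w - 10) + 60/(w - 10)². Integrate: ∫ A/(w - 10) dw = 5 ln|(w - 10)|; ∫ B/(w - 10)² dw = -60/(w - 10). Sum: 5 ln|(w - 10)| - 60/(w - 10) + C


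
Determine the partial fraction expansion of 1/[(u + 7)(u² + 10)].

Cover-up at u = -7: A = 1/((-7)² + 10) = 1/59. Then B = -A = -1/59, C = -A·(0 - 7) = 7/59
Result: (1/59)/(u + 7) - ((1/59)u - 7/59)/(u² + 10)


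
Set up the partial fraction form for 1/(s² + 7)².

Repeated quadratic factor: (As + B)/(s² + 7) + (Cs + D)/(s² + 7)²


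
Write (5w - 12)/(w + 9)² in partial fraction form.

(5w - 12) = A(w + 9) + B. At w = -9: B = 5·(-9) - 12 = -57. Coeff of w: A = 5
Result: 5/(w + 9) - 57/(w + 9)²


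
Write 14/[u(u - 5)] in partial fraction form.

14/u(u - 5) = α/u + β/(u - 5). α = 14/(0 - 5) = -14/5, β = 14/(5 - 0) = 14/5
Result: (-14/5)/u + (14/5)/(u - 5)


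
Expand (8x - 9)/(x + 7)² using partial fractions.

(8x - 9) = α(x + 7) + β. At x = -7: β = 8·(-7) - 9 = -65. Coeff of x: α = 8
Result: 8/(x + 7) - 65/(x + 7)²


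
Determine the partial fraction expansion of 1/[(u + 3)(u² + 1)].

Cover-up at u = -3: α = 1/((-3)² + 1) = 1/10. Then β = -α = -1/10, γ = -α·(0 - 3) = 3/10
Result: (1/10)/(u + 3) - ((1/10)u - 3/10)/(u² + 1)


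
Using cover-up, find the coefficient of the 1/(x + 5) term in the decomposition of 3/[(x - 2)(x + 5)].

Cover (x + 5), set x=-5: 3/((x - 2) at x=-5) = 3/(-7) = -3/7


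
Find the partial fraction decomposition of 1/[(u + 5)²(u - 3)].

Cover-up at u=3: C = 1/(3 + 5)² = 1/64. Cover-up at u=-5: B = 1/(-5 - 3) = -1/8. Comparing u² coeff: A = -C = -1/64
Result: (-1/64)/(u + 5) - (1/8)/(u + 5)² + (1/64)/(u - 3)


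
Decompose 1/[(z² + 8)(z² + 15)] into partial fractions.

Coefficient matching gives P = R = 0, Q = 1/(15-8) = 1/7, S = -Q = -1/7
Result: (1/7)/(z² + 8) - (1/7)/(z² + 15)


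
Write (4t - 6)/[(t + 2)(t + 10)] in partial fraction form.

At t=-2: A = (4·(-2) - 6)/(-2 + 10) = -7/4. At t=-10: B = (4·(-10) - 6)/(-10 + 2) = 23/4
Result: (-7/4)/(t + 2) + (23/4)/(t + 10)


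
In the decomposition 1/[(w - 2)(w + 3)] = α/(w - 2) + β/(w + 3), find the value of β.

Cover-up at w = -3: β = 1/(-3 - 2) = -1/5


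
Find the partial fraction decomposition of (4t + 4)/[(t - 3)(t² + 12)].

At t=3: A = (4·3 + 4)/(3² + 12) = 16/21. B = -A = -16/21, C = 4 - 3·A = 12/7
Result: (16/21)/(t - 3) - ((16/21)t - 12/7)/(t² + 12)


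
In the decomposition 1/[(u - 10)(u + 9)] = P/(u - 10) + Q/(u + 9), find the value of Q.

Cover-up at u = -9: Q = 1/(-9 - 10) = -1/19


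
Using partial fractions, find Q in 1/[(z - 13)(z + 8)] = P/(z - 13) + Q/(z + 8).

Cover-up at z = -8: Q = 1/(-8 - 13) = -1/21


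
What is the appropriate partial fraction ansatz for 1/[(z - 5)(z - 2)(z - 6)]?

Three distinct linear factors: α/(z - 5) + β/(z - 2) + γ/(z - 6)


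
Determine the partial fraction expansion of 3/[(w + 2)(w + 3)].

3/(w + 2)(w + 3) = A/(w + 2) + B/(w + 3). A = 3/(-2 + 3) = 3, B = 3/(-3 + 2) = -3
Result: 3/(w + 2) - 3/(w + 3)


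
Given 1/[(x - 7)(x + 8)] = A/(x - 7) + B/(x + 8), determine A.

Cover-up at x = 7: A = 1/(7 + 8) = 1/15


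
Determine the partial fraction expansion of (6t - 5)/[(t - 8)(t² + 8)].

At t=8: α = (6·8 - 5)/(8² + 8) = 43/72. β = -α = -43/72, γ = 6 - 8·α = 11/9
Result: (43/72)/(t - 8) - ((43/72)t - 11/9)/(t² + 8)


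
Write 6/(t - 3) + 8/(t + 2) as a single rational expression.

Common denominator (t - 3)(t + 2). Numerator: 6(t + 2) + 8(t - 3) = (6t + 12) + (8t - 24) = 14t - 12
Result: (14t - 12)/[(t - 3)(t + 2)]


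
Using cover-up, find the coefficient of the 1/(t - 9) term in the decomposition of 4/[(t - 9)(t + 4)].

Cover (t - 9), set t=9: 4/((t + 4) at t=9) = 4/(13) = 4/13


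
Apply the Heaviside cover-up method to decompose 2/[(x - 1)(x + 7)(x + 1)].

Cover (x - 1), x=1: α = 2/[(1 + 7)(1 + 1)] = 1/8. Cover (x + 7), x=-7: β = 2/[(-7 - 1)(-7 + 1)] = 1/24. Cover (x + 1), x=-1: γ = 2/[(-1 - 1)(-1 + 7)] = -1/6.
Result: (1/8)/(x - 1) + (1/24)/(x + 7) - (1/6)/(x + 1)


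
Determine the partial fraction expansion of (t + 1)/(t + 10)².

(t + 1) = A(t + 10) + B. At t = -10: B = 1·(-10) + 1 = -9. Coeff of t: A = 1
Result: 1/(t + 10) - 9/(t + 10)²


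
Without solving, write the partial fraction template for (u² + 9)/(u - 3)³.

Repeated linear factor (power 3): P/(u - 3) + Q/(u - 3)² + R/(u - 3)³


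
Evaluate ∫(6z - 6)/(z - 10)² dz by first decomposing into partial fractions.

Decompose: α = 6, β = 6·10 - 6 = 54, so (6z - 6)/(z - 10)² = 6/(z - 10) + 54/(z - 10)². Integrate: ∫ α/(z - 10) dz = 6 ln|(z - 10)|; ∫ β/(z - 10)² dz = -54/(z - 10). Sum: 6 ln|(z - 10)| - 54/(z - 10) + C


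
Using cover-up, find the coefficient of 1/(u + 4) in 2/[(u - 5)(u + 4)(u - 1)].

Cover (u + 4), set u=-4: 2/[(-4 - 5)(-4 - 1)] = 2/45


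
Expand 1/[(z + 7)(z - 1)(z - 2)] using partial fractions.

Using cover-up method: A = 1/72, B = -1/8, C = 1/9
Result: (1/72)/(z + 7) - (1/8)/(z - 1) + (1/9)/(z - 2)


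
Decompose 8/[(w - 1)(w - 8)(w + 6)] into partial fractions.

Using cover-up method: α = -8/49, β = 4/49, γ = 4/49
Result: (-8/49)/(w - 1) + (4/49)/(w - 8) + (4/49)/(w + 6)


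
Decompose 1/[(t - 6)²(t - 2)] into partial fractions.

Cover-up at t=2: C = 1/(2 - 6)² = 1/16. Cover-up at t=6: B = 1/(6 - 2) = 1/4. Comparing t² coeff: A = -C = -1/16
Result: (-1/16)/(t - 6) + (1/4)/(t - 6)² + (1/16)/(t - 2)


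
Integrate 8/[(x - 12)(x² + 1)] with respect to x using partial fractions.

Cover-up at x=12: α = 8/(12²+1) = 8/145. Coeff matching: β = -8/145, γ = -96/145. Decomposition: (8/145)/(x - 12) - ((8/145)x + 96/145)/(x² + 1). Integrate: linear → ln, quadratic → (1/2)ln + arctan: (8/145) ln|(x - 12)| - (4/145) ln(x² + 1) - (96/145) arctan(x) + C


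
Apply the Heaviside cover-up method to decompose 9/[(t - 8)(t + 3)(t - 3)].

Cover (t - 8), t=8: α = 9/[(8 + 3)(8 - 3)] = 9/55. Cover (t + 3), t=-3: β = 9/[(-3 - 8)(-3 - 3)] = 3/22. Cover (t - 3), t=3: γ = 9/[(3 - 8)(3 + 3)] = -3/10.
Result: (9/55)/(t - 8) + (3/22)/(t + 3) - (3/10)/(t - 3)


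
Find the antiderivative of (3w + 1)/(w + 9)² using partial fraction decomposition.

Decompose: P = 3, Q = 3·(-9) + 1 = -26, so (3w + 1)/(w + 9)² = 3/(w + 9) - 26/(w + 9)². Integrate: ∫ P/(w + 9) dw = 3 ln|(w + 9)|; ∫ Q/(w + 9)² dw = 26/(w + 9). Sum: 3 ln|(w + 9)| + 26/(w + 9) + C


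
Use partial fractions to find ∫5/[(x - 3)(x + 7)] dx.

Decompose: 5/[(x - 3)(x + 7)] = (1/2)/(x - 3) - (1/2)/(x + 7). Integrate each term: (1/2) ln|(x - 3)| - (1/2) ln|(x + 7)| + C


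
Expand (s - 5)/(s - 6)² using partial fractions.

(s - 5) = α(s - 6) + β. At s = 6: β = 1·6 - 5 = 1. Coeff of s: α = 1
Result: 1/(s - 6) + 1/(s - 6)²


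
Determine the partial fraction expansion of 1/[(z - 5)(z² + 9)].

Cover-up at z = 5: α = 1/(5² + 9) = 1/34. Then β = -α = -1/34, γ = -α·(0 + 5) = -5/34
Result: (1/34)/(z - 5) - ((1/34)z + 5/34)/(z² + 9)


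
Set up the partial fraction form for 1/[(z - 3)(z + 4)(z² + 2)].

Two linear + quadratic: α/(z - 3) + β/(z + 4) + (γz + δ)/(z² + 2)


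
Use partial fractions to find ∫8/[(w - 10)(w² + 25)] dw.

Cover-up at w=10: A = 8/(10²+25) = 8/125. Coeff matching: B = -8/125, C = -16/25. Decomposition: (8/125)/(w - 10) - ((8/125)w + 16/25)/(w² + 25). Integrate: linear → ln, quadratic → (1/2)ln + arctan: (8/125) ln|(w - 10)| - (4/125) ln(w² + 25) - (16/125) arctan(w/5) + C


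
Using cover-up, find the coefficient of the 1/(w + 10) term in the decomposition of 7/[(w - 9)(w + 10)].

Cover (w + 10), set w=-10: 7/((w - 9) at w=-10) = 7/(-19) = -7/19


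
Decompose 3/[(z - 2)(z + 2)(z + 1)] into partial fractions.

Using cover-up method: P = 1/4, Q = 3/4, R = -1
Result: (1/4)/(z - 2) + (3/4)/(z + 2) - 1/(z + 1)


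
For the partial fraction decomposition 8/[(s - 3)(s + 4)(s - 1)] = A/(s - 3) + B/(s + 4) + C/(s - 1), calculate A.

Cover-up at s = 3: A = 8/[(3 + 4)(3 - 1)] = 8/[(7)(2)] = 8/14 = 4/7


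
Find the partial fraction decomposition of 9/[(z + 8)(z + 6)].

9/(z + 8)(z + 6) = P/(z + 8) + Q/(z + 6). P = 9/(-8 + 6) = -9/2, Q = 9/(-6 + 8) = 9/2
Result: (-9/2)/(z + 8) + (9/2)/(z + 6)


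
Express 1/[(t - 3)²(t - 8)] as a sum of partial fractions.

Cover-up at t=8: C = 1/(8 - 3)² = 1/25. Cover-up at t=3: B = 1/(3 - 8) = -1/5. Comparing t² coeff: A = -C = -1/25
Result: (-1/25)/(t - 3) - (1/5)/(t - 3)² + (1/25)/(t - 8)


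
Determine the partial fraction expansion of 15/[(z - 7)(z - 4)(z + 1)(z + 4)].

Using Heaviside cover-up: (5/88)/(z - 7) - (1/8)/(z - 4) + (1/8)/(z + 1) - (5/88)/(z + 4)


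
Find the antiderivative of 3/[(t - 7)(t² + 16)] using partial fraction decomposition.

Cover-up at t=7: P = 3/(7²+16) = 3/65. Coeff matching: Q = -3/65, R = -21/65. Decomposition: (3/65)/(t - 7) - ((3/65)t + 21/65)/(t² + 16). Integrate: linear → ln, quadratic → (1/2)ln + arctan: (3/65) ln|(t - 7)| - (3/130) ln(t² + 16) - (21/260) arctan(t/4) + C


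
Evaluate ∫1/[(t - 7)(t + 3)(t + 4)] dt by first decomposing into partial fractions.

Cover-up: A = 1/110, B = -1/10, C = 1/11. Decomposition: (1/110)/(t - 7) - (1/10)/(t + 3) + (1/11)/(t + 4). Integrate each term: (1/110) ln|(t - 7)| - (1/10) ln|(t + 3)| + (1/11) ln|(t + 4)| + C


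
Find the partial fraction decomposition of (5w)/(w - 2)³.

(5w) = α(w - 2)² + β(w - 2) + γ. At w = 2: γ = 5·2 + 0 = 10. Coefficients: α = 0, β = 5
Result: 5/(w - 2)² + 10/(w - 2)³


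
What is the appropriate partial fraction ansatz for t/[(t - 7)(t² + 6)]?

Linear + irreducible quadratic: P/(t - 7) + (Qt + R)/(t² + 6)


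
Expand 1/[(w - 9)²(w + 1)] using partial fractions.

Cover-up at w=-1: C = 1/(-1 - 9)² = 1/100. Cover-up at w=9: B = 1/(9 + 1) = 1/10. Comparing w² coeff: A = -C = -1/100
Result: (-1/100)/(w - 9) + (1/10)/(w - 9)² + (1/100)/(w + 1)


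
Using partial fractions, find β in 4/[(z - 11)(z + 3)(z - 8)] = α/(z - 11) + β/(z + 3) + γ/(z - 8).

Cover-up at z = -3: β = 4/[(-3 - 11)(-3 - 8)] = 4/[(-14)(-11)] = 4/154 = 2/77


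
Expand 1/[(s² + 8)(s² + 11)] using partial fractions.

Coefficient matching gives P = R = 0, Q = 1/(11-8) = 1/3, S = -Q = -1/3
Result: (1/3)/(s² + 8) - (1/3)/(s² + 11)


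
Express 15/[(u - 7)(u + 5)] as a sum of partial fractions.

15/(u - 7)(u + 5) = α/(u - 7) + β/(u + 5). α = 15/(7 + 5) = 5/4, β = 15/(-5 - 7) = -5/4
Result: (5/4)/(u - 7) - (5/4)/(u + 5)


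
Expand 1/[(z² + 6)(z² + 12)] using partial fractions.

Coefficient matching gives α = γ = 0, β = 1/(12-6) = 1/6, δ = -β = -1/6
Result: (1/6)/(z² + 6) - (1/6)/(z² + 12)


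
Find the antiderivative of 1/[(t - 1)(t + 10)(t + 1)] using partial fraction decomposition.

Cover-up: α = 1/22, β = 1/99, γ = -1/18. Decomposition: (1/22)/(t - 1) + (1/99)/(t + 10) - (1/18)/(t + 1). Integrate each term: (1/22) ln|(t - 1)| + (1/99) ln|(t + 10)| - (1/18) ln|(t + 1)| + C


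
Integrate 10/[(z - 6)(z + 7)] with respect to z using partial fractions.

Decompose: 10/[(z - 6)(z + 7)] = (10/13)/(z - 6) - (10/13)/(z + 7). Integrate each term: (10/13) ln|(z - 6)| - (10/13) ln|(z + 7)| + C


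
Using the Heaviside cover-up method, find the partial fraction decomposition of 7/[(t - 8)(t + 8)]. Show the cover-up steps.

Cover (t - 8): set t=8, get P = 7/(8 + 8) = 7/16. Cover (t + 8): set t=-8, get Q = 7/(-8 - 8) = -7/16.
Result: (7/16)/(t - 8) - (7/16)/(t + 8)


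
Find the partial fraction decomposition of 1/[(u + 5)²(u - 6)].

Cover-up at u=6: C = 1/(6 + 5)² = 1/121. Cover-up at u=-5: B = 1/(-5 - 6) = -1/11. Comparing u² coeff: A = -C = -1/121
Result: (-1/121)/(u + 5) - (1/11)/(u + 5)² + (1/121)/(u - 6)


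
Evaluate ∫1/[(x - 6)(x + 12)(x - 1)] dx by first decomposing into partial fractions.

Cover-up: α = 1/90, β = 1/234, γ = -1/65. Decomposition: (1/90)/(x - 6) + (1/234)/(x + 12) - (1/65)/(x - 1). Integrate each term: (1/90) ln|(x - 6)| + (1/234) ln|(x + 12)| - (1/65) ln|(x - 1)| + C


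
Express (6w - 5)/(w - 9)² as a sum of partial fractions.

(6w - 5) = A(w - 9) + B. At w = 9: B = 6·9 - 5 = 49. Coeff of w: A = 6
Result: 6/(w - 9) + 49/(w - 9)²


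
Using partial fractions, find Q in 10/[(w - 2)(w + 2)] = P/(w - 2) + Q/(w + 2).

Cover-up at w = -2: Q = 10/(-2 - 2) = -10/4 = -5/2


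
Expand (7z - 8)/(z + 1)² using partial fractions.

(7z - 8) = P(z + 1) + Q. At z = -1: Q = 7·(-1) - 8 = -15. Coeff of z: P = 7
Result: 7/(z + 1) - 15/(z + 1)²


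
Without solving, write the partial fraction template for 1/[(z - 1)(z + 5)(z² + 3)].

Two linear + quadratic: A/(z - 1) + B/(z + 5) + (Cz + D)/(z² + 3)


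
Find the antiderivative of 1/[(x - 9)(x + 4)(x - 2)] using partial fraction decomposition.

Cover-up: P = 1/91, Q = 1/78, R = -1/42. Decomposition: (1/91)/(x - 9) + (1/78)/(x + 4) - (1/42)/(x - 2). Integrate each term: (1/91) ln|(x - 9)| + (1/78) ln|(x + 4)| - (1/42) ln|(x - 2)| + C


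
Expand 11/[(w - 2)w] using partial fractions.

11/(w - 2)w = A/(w - 2) + B/w. A = 11/(2 - 0) = 11/2, B = 11/(0 - 2) = -11/2
Result: (11/2)/(w - 2) - (11/2)/w


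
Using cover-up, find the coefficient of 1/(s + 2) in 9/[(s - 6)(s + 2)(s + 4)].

Cover (s + 2), set s=-2: 9/[(-2 - 6)(-2 + 4)] = -9/16


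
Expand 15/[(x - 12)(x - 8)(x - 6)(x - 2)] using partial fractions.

Using Heaviside cover-up: (1/16)/(x - 12) - (5/16)/(x - 8) + (5/16)/(x - 6) - (1/16)/(x - 2)


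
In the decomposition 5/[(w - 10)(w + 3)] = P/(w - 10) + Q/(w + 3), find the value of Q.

Cover-up at w = -3: Q = 5/(-3 - 10) = -5/13


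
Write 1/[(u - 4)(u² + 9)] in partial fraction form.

Cover-up at u = 4: A = 1/(4² + 9) = 1/25. Then B = -A = -1/25, C = -A·(0 + 4) = -4/25
Result: (1/25)/(u - 4) - ((1/25)u + 4/25)/(u² + 9)


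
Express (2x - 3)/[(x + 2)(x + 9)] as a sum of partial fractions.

At x=-2: P = (2·(-2) - 3)/(-2 + 9) = -1. At x=-9: Q = (2·(-9) - 3)/(-9 + 2) = 3
Result: -1/(x + 2) + 3/(x + 9)


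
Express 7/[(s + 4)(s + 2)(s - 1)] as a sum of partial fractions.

Using cover-up method: A = 7/10, B = -7/6, C = 7/15
Result: (7/10)/(s + 4) - (7/6)/(s + 2) + (7/15)/(s - 1)


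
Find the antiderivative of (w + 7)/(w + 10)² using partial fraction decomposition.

Decompose: A = 1, B = 1·(-10) + 7 = -3, so (w + 7)/(w + 10)² = 1/(w + 10) - 3/(w + 10)². Integrate: ∫ A/(w + 10) dw = ln|(w + 10)|; ∫ B/(w + 10)² dw = 3/(w + 10). Sum: ln|(w + 10)| + 3/(w + 10) + C


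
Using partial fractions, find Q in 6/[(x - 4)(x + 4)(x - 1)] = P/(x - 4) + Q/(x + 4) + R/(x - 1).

Cover-up at x = -4: Q = 6/[(-4 - 4)(-4 - 1)] = 6/[(-8)(-5)] = 6/40 = 3/20


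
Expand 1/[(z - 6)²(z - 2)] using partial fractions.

Cover-up at z=2: C = 1/(2 - 6)² = 1/16. Cover-up at z=6: B = 1/(6 - 2) = 1/4. Comparing z² coeff: A = -C = -1/16
Result: (-1/16)/(z - 6) + (1/4)/(z - 6)² + (1/16)/(z - 2)


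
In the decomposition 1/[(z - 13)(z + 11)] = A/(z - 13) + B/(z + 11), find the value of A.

Cover-up at z = 13: A = 1/(13 + 11) = 1/24


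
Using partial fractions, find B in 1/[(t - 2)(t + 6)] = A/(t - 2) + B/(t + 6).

Cover-up at t = -6: B = 1/(-6 - 2) = -1/8


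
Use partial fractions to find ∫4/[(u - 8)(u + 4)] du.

Decompose: 4/[(u - 8)(u + 4)] = (1/3)/(u - 8) - (1/3)/(u + 4). Integrate each term: (1/3) ln|(u - 8)| - (1/3) ln|(u + 4)| + C


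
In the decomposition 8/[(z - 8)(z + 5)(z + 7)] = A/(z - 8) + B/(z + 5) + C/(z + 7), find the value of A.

Cover-up at z = 8: A = 8/[(8 + 5)(8 + 7)] = 8/[(13)(15)] = 8/195


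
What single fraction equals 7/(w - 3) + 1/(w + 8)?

Common denominator (w - 3)(w + 8). Numerator: 7(w + 8) + 1(w - 3) = (7w + 56) + (w - 3) = 8w + 53
Result: (8w + 53)/[(w - 3)(w + 8)]


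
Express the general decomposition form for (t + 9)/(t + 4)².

Repeated linear factor: A/(t + 4) + B/(t + 4)²


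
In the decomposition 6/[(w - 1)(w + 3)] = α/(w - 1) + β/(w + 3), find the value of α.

Cover-up at w = 1: α = 6/(1 + 3) = 6/4 = 3/2


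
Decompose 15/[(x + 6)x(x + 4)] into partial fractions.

Using cover-up method: P = 5/4, Q = 5/8, R = -15/8
Result: (5/4)/(x + 6) + (5/8)/x - (15/8)/(x + 4)


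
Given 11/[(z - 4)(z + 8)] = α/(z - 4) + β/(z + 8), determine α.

Cover-up at z = 4: α = 11/(4 + 8) = 11/12


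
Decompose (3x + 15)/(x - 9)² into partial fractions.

(3x + 15) = P(x - 9) + Q. At x = 9: Q = 3·9 + 15 = 42. Coeff of x: P = 3
Result: 3/(x - 9) + 42/(x - 9)²


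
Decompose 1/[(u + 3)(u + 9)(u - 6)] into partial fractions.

Using cover-up method: P = -1/54, Q = 1/90, R = 1/135
Result: (-1/54)/(u + 3) + (1/90)/(u + 9) + (1/135)/(u - 6)


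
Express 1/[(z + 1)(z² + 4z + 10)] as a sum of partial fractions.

Cover-up at z = -1: A = 1/((-1)² + 4·(-1) + 10) = 1/7. Then B = -A = -1/7, C = -A·(4 - 1) = -3/7
Result: (1/7)/(z + 1) - ((1/7)z + 3/7)/(z² + 4z + 10)


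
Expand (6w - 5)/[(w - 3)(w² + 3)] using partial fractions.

At w=3: P = (6·3 - 5)/(3² + 3) = 13/12. Q = -P = -13/12, R = 6 - 3·P = 11/4
Result: (13/12)/(w - 3) - ((13/12)w - 11/4)/(w² + 3)


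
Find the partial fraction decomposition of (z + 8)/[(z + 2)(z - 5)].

At z=-2: α = (1·(-2) + 8)/(-2 - 5) = -6/7. At z=5: β = (1·5 + 8)/(5 + 2) = 13/7
Result: (-6/7)/(z + 2) + (13/7)/(z - 5)


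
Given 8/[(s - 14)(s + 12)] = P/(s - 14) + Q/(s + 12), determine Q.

Cover-up at s = -12: Q = 8/(-12 - 14) = -8/26 = -4/13


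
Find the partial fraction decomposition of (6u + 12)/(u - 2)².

(6u + 12) = P(u - 2) + Q. At u = 2: Q = 6·2 + 12 = 24. Coeff of u: P = 6
Result: 6/(u - 2) + 24/(u - 2)²


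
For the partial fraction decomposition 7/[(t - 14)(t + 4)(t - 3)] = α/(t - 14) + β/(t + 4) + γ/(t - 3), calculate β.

Cover-up at t = -4: β = 7/[(-4 - 14)(-4 - 3)] = 7/[(-18)(-7)] = 7/126 = 1/18


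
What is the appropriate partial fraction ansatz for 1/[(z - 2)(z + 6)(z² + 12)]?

Two linear + quadratic: A/(z - 2) + B/(z + 6) + (Cz + D)/(z² + 12)


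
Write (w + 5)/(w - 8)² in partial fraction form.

(w + 5) = A(w - 8) + B. At w = 8: B = 1·8 + 5 = 13. Coeff of w: A = 1
Result: 1/(w - 8) + 13/(w - 8)²


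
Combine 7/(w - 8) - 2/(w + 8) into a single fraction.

Common denominator (w - 8)(w + 8). Numerator: 7(w + 8) - 2(w - 8) = (7w + 56) - (2w - 16) = 5w + 72
Result: (5w + 72)/[(w - 8)(w + 8)]


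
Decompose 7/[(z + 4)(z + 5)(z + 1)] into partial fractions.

Using cover-up method: A = -7/3, B = 7/4, C = 7/12
Result: (-7/3)/(z + 4) + (7/4)/(z + 5) + (7/12)/(z + 1)


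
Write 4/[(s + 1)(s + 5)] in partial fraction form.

4/(s + 1)(s + 5) = P/(s + 1) + Q/(s + 5). P = 4/(-1 + 5) = 1, Q = 4/(-5 + 1) = -1
Result: 1/(s + 1) - 1/(s + 5)


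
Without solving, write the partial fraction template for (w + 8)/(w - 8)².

Repeated linear factor: A/(w - 8) + B/(w - 8)²


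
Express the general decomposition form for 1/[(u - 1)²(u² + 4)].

Repeated linear + quadratic: A/(u - 1) + B/(u - 1)² + (Cu + D)/(u² + 4)


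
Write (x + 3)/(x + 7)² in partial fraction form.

(x + 3) = P(x + 7) + Q. At x = -7: Q = 1·(-7) + 3 = -4. Coeff of x: P = 1
Result: 1/(x + 7) - 4/(x + 7)²


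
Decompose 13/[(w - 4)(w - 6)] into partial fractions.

13/(w - 4)(w - 6) = P/(w - 4) + Q/(w - 6). P = 13/(4 - 6) = -13/2, Q = 13/(6 - 4) = 13/2
Result: (-13/2)/(w - 4) + (13/2)/(w - 6)


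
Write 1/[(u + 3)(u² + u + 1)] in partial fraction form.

Cover-up at u = -3: P = 1/((-3)² + 1·(-3) + 1) = 1/7. Then Q = -P = -1/7, R = -P·(1 - 3) = 2/7
Result: (1/7)/(u + 3) - ((1/7)u - 2/7)/(u² + u + 1)


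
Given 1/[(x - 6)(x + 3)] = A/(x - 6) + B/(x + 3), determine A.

Cover-up at x = 6: A = 1/(6 + 3) = 1/9


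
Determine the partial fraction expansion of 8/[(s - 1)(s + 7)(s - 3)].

Using cover-up method: α = -1/2, β = 1/10, γ = 2/5
Result: (-1/2)/(s - 1) + (1/10)/(s + 7) + (2/5)/(s - 3)


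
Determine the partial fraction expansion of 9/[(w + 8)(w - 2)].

9/(w + 8)(w - 2) = P/(w + 8) + Q/(w - 2). P = 9/(-8 - 2) = -9/10, Q = 9/(2 + 8) = 9/10
Result: (-9/10)/(w + 8) + (9/10)/(w - 2)


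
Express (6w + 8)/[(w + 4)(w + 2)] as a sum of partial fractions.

At w=-4: P = (6·(-4) + 8)/(-4 + 2) = 8. At w=-2: Q = (6·(-2) + 8)/(-2 + 4) = -2
Result: 8/(w + 4) - 2/(w + 2)


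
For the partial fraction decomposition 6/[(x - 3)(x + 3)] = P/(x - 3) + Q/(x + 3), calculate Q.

Cover-up at x = -3: Q = 6/(-3 - 3) = -6/6 = -1


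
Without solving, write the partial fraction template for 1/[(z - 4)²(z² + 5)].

Repeated linear + quadratic: A/(z - 4) + B/(z - 4)² + (Cz + D)/(z² + 5)


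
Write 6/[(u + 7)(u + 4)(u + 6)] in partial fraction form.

Using cover-up method: A = 2, B = 1, C = -3
Result: 2/(u + 7) + 1/(u + 4) - 3/(u + 6)


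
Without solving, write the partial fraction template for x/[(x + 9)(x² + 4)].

Linear + irreducible quadratic: P/(x + 9) + (Qx + R)/(x² + 4)


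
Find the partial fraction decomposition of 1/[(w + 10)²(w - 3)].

Cover-up at w=3: C = 1/(3 + 10)² = 1/169. Cover-up at w=-10: B = 1/(-10 - 3) = -1/13. Comparing w² coeff: A = -C = -1/169
Result: (-1/169)/(w + 10) - (1/13)/(w + 10)² + (1/169)/(w - 3)


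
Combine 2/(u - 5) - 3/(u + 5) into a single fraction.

Common denominator (u - 5)(u + 5). Numerator: 2(u + 5) - 3(u - 5) = (2u + 10) - (3u - 15) = -u + 25
Result: (-u + 25)/[(u - 5)(u + 5)]


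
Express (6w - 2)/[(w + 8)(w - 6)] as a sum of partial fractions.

At w=-8: P = (6·(-8) - 2)/(-8 - 6) = 25/7. At w=6: Q = (6·6 - 2)/(6 + 8) = 17/7
Result: (25/7)/(w + 8) + (17/7)/(w - 6)


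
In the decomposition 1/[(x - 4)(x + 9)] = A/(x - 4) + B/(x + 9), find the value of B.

Cover-up at x = -9: B = 1/(-9 - 4) = -1/13


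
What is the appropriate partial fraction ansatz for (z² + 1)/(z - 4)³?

Repeated linear factor (power 3): A/(z - 4) + B/(z - 4)² + C/(z - 4)³


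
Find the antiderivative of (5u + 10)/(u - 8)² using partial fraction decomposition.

Decompose: A = 5, B = 5·8 + 10 = 50, so (5u + 10)/(u - 8)² = 5/(u - 8) + 50/(u - 8)². Integrate: ∫ A/(u - 8) du = 5 ln|(u - 8)|; ∫ B/(u - 8)² du = -50/(u - 8). Sum: 5 ln|(u - 8)| - 50/(u - 8) + C
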